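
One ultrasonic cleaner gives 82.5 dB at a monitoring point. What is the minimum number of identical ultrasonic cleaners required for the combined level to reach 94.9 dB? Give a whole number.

The shortfall is 94.9 − 82.5 = 12.4 dB, and N units add 10·log₁₀ N, so need 10·log₁₀ N ≥ 12.4.
N ≥ 10^(12.4/10) = 17.378, so N = 18.

18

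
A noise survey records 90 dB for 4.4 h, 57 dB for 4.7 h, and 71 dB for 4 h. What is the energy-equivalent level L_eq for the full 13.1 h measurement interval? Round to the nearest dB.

85 dB

The energy average is taken in the linear domain: L_eq = 10·log₁₀[(Σ tᵢ·10^(Lᵢ/10))/T], T = 13.1 h.
Σ tᵢ·10^(Lᵢ/10) = 4.4·10^(90/10) + 4.7·10^(57/10) + 4·10^(71/10) = 4.453e+09.
L_eq = 10·log₁₀(4.453e+09/13.1) = 85.31 dB.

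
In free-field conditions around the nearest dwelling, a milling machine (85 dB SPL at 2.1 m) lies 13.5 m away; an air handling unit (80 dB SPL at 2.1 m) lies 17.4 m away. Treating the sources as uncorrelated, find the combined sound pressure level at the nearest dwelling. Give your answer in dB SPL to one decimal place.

69.6 dB SPL

First find each source's level at the receiver (point-source: −20·log₁₀(r/r_ref)), then combine on an intensity basis.
milling machine: 85 − 20·log₁₀(13.5/2.1) = 85 − 16.16 = 68.84 dB SPL.
air handling unit: 80 − 20·log₁₀(17.4/2.1) = 80 − 18.37 = 61.63 dB SPL.
Σ 10^(L/10) = 9.109e+06 → L_total = 10·log₁₀(9.109e+06) = 69.59 dB SPL.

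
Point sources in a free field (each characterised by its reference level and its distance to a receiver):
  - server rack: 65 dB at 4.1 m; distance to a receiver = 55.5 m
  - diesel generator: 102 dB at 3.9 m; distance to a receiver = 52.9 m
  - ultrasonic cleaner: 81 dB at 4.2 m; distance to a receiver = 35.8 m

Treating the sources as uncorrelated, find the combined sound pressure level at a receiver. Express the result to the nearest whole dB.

First find each source's level at the receiver (point-source: −20·log₁₀(r/r_ref)), then combine on an intensity basis.
server rack: 65 − 20·log₁₀(55.5/4.1) = 65 − 22.63 = 42.37 dB.
diesel generator: 102 − 20·log₁₀(52.9/3.9) = 102 − 22.65 = 79.35 dB.
ultrasonic cleaner: 81 − 20·log₁₀(35.8/4.2) = 81 − 18.61 = 62.39 dB.
Σ 10^(L/10) = 8.789e+07 → L_total = 10·log₁₀(8.789e+07) = 79.44 dB.

79 dB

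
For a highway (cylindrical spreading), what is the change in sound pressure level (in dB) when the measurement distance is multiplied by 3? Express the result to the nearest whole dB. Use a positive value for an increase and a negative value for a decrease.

-5 dB

Line-source spreading: ΔL = −10·log₁₀(r₂/r₁).
ΔL = −10·log₁₀(3) = -4.77 dB.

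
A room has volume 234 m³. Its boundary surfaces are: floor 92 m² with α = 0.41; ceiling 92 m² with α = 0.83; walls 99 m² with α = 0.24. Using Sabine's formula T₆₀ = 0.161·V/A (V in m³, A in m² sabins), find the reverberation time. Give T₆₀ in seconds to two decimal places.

Total absorption A = 92·0.41 + 92·0.83 + 99·0.24 = 137.84 m² sabins.
T₆₀ = 0.161·V/A = 0.161·234/137.84 = 0.273 s.

0.27 s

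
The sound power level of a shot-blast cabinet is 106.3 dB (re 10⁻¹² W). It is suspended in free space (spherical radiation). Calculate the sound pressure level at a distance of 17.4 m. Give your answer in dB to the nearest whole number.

The power spreads over a sphere of area 4π·r², so L_p = L_w − 10·log₁₀(4π·r²).
4π·r² = 3805 m², 10·log₁₀ of that is 35.803 dB.
L_p = 106.3 − 35.803 = 70.50 dB.

70 dB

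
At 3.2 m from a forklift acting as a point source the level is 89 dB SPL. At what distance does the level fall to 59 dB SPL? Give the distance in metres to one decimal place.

Point-source spreading drops the level by 20·log₁₀(r₂/r₁); inverting, r₂/r₁ = 10^(ΔL/20).
r₂ = 3.2·10^((89−59)/20) = 3.2·10^(30.0/20) = 101.19 m.

101.2 m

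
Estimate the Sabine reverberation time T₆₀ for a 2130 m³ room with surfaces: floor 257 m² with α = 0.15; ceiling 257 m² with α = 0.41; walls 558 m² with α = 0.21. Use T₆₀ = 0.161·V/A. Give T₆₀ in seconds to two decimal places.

Total absorption A = 257·0.15 + 257·0.41 + 558·0.21 = 261.10 m² sabins.
T₆₀ = 0.161·V/A = 0.161·2130/261.10 = 1.313 s.

1.31 s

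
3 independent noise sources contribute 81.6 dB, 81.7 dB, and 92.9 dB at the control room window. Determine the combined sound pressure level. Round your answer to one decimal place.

Incoherent sources combine by intensity addition: L_total = 10·log₁₀(Σ 10^(L_i/10)).
Σ 10^(L/10) = 10^(81.6/10) + 10^(81.7/10) + 10^(92.9/10) = 2.242e+09.
L_total = 10·log₁₀(2.242e+09) = 93.51 dB.

93.5 dB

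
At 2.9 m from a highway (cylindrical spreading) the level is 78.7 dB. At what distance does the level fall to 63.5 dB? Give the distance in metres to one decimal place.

For a line source L₁ − L₂ = 10·log₁₀(r₂/r₁), so r₂ = r₁·10^((L₁−L₂)/10).
r₂ = 2.9·10^((78.7−63.5)/10) = 2.9·10^(15.2/10) = 96.03 m.

96.0 m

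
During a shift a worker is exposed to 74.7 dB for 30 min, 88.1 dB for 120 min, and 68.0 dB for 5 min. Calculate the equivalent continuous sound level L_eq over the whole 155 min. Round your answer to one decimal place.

Weight each interval's intensity by its duration and average over T = 155 min:
Σ tᵢ·10^(Lᵢ/10) = 30·10^(74.7/10) + 120·10^(88.1/10) + 5·10^(68.0/10) = 7.840e+10.
L_eq = 10·log₁₀(7.840e+10/155) = 87.04 dB.

87.0 dB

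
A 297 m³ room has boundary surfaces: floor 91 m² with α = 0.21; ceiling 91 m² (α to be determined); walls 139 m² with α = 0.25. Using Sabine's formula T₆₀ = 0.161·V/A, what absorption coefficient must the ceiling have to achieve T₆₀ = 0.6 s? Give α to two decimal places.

0.28

A = 0.161·V/T₆₀ = 0.161·297/0.6 = 79.70 m² sabins.
Absorption from the other surfaces = 91·0.21 + 139·0.25 = 53.86 m², so the ceiling must supply 25.84 m² over 91 m².
α = 25.84/91 = 0.284.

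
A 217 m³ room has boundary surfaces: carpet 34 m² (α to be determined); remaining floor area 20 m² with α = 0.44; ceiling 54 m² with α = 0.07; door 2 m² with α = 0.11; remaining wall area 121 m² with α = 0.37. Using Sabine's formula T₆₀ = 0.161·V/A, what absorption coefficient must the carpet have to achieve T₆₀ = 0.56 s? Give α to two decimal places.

From T₆₀ = 0.161·V/A, the target T₆₀ = 0.56 s needs A = 0.161·217/0.56 = 62.39 m².
Absorption from the other surfaces = 20·0.44 + 54·0.07 + 2·0.11 + 121·0.37 = 57.57 m², so the carpet must supply 4.82 m² over 34 m².
α = 4.82/34 = 0.142.

0.14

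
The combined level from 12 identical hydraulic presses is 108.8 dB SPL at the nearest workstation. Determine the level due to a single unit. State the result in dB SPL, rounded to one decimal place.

12 equal contributions raise the level by 10·log₁₀ 12 = 10.792 dB, so each unit alone gives 108.8 − 10.792.

98.0 dB SPL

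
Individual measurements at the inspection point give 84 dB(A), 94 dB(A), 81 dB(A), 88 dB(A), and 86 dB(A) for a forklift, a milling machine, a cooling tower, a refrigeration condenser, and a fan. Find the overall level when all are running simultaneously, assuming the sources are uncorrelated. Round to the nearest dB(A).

96 dB(A)

For uncorrelated sources the intensities add, so convert each level to linear form, sum, and take 10·log₁₀ of the total.
Σ 10^(L/10) = 10^(84/10) + 10^(94/10) + 10^(81/10) + 10^(88/10) + 10^(86/10) = 3.918e+09.
L_total = 10·log₁₀(3.918e+09) = 95.93 dB(A).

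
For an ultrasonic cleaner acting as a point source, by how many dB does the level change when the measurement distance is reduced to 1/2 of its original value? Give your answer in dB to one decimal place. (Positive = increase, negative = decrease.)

+6.0 dB

With spherical spreading the level changes by −20·log₁₀(r₂/r₁).
ΔL = −20·log₁₀(0.5) = +6.02 dB.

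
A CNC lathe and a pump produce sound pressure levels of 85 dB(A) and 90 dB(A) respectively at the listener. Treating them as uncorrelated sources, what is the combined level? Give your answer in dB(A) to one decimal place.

91.2 dB(A)

For uncorrelated sources the intensities add, so convert each level to linear form, sum, and take 10·log₁₀ of the total.
Σ 10^(L/10) = 10^(85/10) + 10^(90/10) = 1.316e+09.
L_total = 10·log₁₀(1.316e+09) = 91.19 dB(A).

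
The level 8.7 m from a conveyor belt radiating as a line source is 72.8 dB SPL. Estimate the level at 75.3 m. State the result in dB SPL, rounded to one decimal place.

Cylindrical spreading from a line source gives a 10·log₁₀(r₂/r₁) drop.
L₂ = 72.8 − 10·log₁₀(75.3/8.7) = 72.8 − 9.373 = 63.43 dB SPL.

63.4 dB SPL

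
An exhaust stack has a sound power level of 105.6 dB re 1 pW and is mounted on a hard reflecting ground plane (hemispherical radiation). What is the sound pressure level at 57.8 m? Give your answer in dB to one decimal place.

Free-field hemispherical radiation: L_p = L_w − 10·log₁₀(2π·r²), r = 57.8 m.
2π·r² = 2.099e+04 m², 10·log₁₀ of that is 43.220 dB.
L_p = 105.6 − 43.220 = 62.38 dB.

62.4 dB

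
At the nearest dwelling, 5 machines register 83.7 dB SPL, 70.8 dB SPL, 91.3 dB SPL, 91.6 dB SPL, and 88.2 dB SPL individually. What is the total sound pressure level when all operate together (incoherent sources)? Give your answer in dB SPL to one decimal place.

For uncorrelated sources the intensities add, so convert each level to linear form, sum, and take 10·log₁₀ of the total.
Σ 10^(L/10) = 10^(83.7/10) + 10^(70.8/10) + 10^(91.3/10) + 10^(91.6/10) + 10^(88.2/10) = 3.702e+09.
L_total = 10·log₁₀(3.702e+09) = 95.68 dB SPL.

95.7 dB SPL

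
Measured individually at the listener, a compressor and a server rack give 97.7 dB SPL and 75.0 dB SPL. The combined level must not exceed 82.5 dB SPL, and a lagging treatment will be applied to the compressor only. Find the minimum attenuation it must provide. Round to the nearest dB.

The untreated sources together contribute 10^(75.0/10) = 3.162e+07, i.e. 75.00 dB SPL.
The limit corresponds to 10^(82.5/10) = 1.778e+08; subtracting the fixed part leaves 1.462e+08 for the compressor, i.e. 81.65 dB SPL.
So the compressor must be reduced from 97.7 to 81.65 dB SPL: IL = 16.05 dB.

16 dB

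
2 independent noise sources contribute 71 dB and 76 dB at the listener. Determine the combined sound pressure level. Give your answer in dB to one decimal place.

Incoherent sources combine by intensity addition: L_total = 10·log₁₀(Σ 10^(L_i/10)).
Σ 10^(L/10) = 10^(71/10) + 10^(76/10) = 5.240e+07.
L_total = 10·log₁₀(5.240e+07) = 77.19 dB.

77.2 dB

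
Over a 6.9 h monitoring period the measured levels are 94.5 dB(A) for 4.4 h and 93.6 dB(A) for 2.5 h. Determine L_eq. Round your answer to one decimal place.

The energy average is taken in the linear domain: L_eq = 10·log₁₀[(Σ tᵢ·10^(Lᵢ/10))/T], T = 6.9 h.
Σ tᵢ·10^(Lᵢ/10) = 4.4·10^(94.5/10) + 2.5·10^(93.6/10) = 1.813e+10.
L_eq = 10·log₁₀(1.813e+10/6.9) = 94.20 dB(A).

94.2 dB(A)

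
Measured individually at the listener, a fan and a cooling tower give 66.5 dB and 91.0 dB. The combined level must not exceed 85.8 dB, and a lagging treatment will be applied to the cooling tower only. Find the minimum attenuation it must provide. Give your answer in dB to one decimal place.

Fixed contribution from the other source: Σ 10^(L/10) = 10^(66.5/10) = 4.467e+06 (66.50 dB).
To meet 85.8 dB overall, the treated cooling tower may contribute at most 10^(85.8/10) − 4.467e+06 = 3.757e+08, i.e. 85.75 dB.
Required insertion loss = 91.0 − 85.75 = 5.25 dB.

5.3 dB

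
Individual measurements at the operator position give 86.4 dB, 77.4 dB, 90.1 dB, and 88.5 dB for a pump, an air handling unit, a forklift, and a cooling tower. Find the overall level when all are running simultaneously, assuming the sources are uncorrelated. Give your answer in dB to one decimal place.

93.5 dB

For uncorrelated sources the intensities add, so convert each level to linear form, sum, and take 10·log₁₀ of the total.
Σ 10^(L/10) = 10^(86.4/10) + 10^(77.4/10) + 10^(90.1/10) + 10^(88.5/10) = 2.223e+09.
L_total = 10·log₁₀(2.223e+09) = 93.47 dB.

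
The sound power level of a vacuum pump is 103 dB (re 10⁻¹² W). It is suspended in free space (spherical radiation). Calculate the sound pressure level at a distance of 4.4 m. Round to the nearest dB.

79 dB

L_p = L_w − 10·log₁₀(4π·r²) with r = 4.4 m.
4π·r² = 243.3 m², 10·log₁₀ of that is 23.861 dB.
L_p = 103 − 23.861 = 79.14 dB.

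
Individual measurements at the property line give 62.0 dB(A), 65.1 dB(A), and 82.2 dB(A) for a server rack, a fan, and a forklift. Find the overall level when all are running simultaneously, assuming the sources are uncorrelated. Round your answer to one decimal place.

For uncorrelated sources the intensities add, so convert each level to linear form, sum, and take 10·log₁₀ of the total.
Σ 10^(L/10) = 10^(62.0/10) + 10^(65.1/10) + 10^(82.2/10) = 1.708e+08.
L_total = 10·log₁₀(1.708e+08) = 82.32 dB(A).

82.3 dB(A)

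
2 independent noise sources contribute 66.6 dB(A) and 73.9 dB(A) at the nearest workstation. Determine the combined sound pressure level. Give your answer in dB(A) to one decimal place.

For uncorrelated sources the intensities add, so convert each level to linear form, sum, and take 10·log₁₀ of the total.
Σ 10^(L/10) = 10^(66.6/10) + 10^(73.9/10) = 2.912e+07.
L_total = 10·log₁₀(2.912e+07) = 74.64 dB(A).

74.6 dB(A)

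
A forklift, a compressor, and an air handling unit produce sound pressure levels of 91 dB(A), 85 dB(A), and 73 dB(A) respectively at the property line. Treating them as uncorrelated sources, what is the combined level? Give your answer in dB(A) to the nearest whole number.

Incoherent sources combine by intensity addition: L_total = 10·log₁₀(Σ 10^(L_i/10)).
Σ 10^(L/10) = 10^(91/10) + 10^(85/10) + 10^(73/10) = 1.595e+09.
L_total = 10·log₁₀(1.595e+09) = 92.03 dB(A).

92 dB(A)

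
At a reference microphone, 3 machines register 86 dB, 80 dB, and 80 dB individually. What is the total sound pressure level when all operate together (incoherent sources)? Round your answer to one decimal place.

For uncorrelated sources the intensities add, so convert each level to linear form, sum, and take 10·log₁₀ of the total.
Σ 10^(L/10) = 10^(86/10) + 10^(80/10) + 10^(80/10) = 5.981e+08.
L_total = 10·log₁₀(5.981e+08) = 87.77 dB.

87.8 dB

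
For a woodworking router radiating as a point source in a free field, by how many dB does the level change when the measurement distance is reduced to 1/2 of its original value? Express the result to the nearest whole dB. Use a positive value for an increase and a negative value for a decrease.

+6 dB

With spherical spreading the level changes by −20·log₁₀(r₂/r₁).
ΔL = −20·log₁₀(0.5) = +6.02 dB.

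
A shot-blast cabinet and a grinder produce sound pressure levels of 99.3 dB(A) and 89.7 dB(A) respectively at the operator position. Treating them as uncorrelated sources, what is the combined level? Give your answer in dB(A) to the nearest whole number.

For uncorrelated sources the intensities add, so convert each level to linear form, sum, and take 10·log₁₀ of the total.
Σ 10^(L/10) = 10^(99.3/10) + 10^(89.7/10) = 9.445e+09.
L_total = 10·log₁₀(9.445e+09) = 99.75 dB(A).

100 dB(A)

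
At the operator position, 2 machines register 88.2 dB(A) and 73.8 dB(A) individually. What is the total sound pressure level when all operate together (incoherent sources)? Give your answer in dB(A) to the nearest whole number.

88 dB(A)

Incoherent sources combine by intensity addition: L_total = 10·log₁₀(Σ 10^(L_i/10)).
Σ 10^(L/10) = 10^(88.2/10) + 10^(73.8/10) = 6.847e+08.
L_total = 10·log₁₀(6.847e+08) = 88.35 dB(A).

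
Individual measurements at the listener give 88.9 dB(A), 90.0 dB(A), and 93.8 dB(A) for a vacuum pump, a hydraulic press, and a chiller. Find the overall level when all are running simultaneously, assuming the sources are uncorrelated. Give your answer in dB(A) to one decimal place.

For uncorrelated sources the intensities add, so convert each level to linear form, sum, and take 10·log₁₀ of the total.
Σ 10^(L/10) = 10^(88.9/10) + 10^(90.0/10) + 10^(93.8/10) = 4.175e+09.
L_total = 10·log₁₀(4.175e+09) = 96.21 dB(A).

96.2 dB(A)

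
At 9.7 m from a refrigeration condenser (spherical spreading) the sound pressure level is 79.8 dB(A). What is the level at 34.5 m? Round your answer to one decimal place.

68.8 dB(A)

For a point source, L₂ = L₁ − 20·log₁₀(r₂/r₁).
L₂ = 79.8 − 20·log₁₀(34.5/9.7) = 79.8 − 11.021 = 68.78 dB(A).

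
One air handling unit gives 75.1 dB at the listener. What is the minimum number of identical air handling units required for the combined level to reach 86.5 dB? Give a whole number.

14

The shortfall is 86.5 − 75.1 = 11.4 dB, and N units add 10·log₁₀ N, so need 10·log₁₀ N ≥ 11.4.
N ≥ 10^(11.4/10) = 13.804, so N = 14.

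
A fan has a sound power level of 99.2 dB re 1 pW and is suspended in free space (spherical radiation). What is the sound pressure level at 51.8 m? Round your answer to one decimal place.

Free-field spherical radiation: L_p = L_w − 10·log₁₀(4π·r²), r = 51.8 m.
4π·r² = 3.372e+04 m², 10·log₁₀ of that is 45.279 dB.
L_p = 99.2 − 45.279 = 53.92 dB.

53.9 dB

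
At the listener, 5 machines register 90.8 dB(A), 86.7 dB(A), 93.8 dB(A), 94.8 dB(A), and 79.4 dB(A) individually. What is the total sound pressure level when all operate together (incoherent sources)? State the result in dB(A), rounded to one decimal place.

98.6 dB(A)

For uncorrelated sources the intensities add, so convert each level to linear form, sum, and take 10·log₁₀ of the total.
Σ 10^(L/10) = 10^(90.8/10) + 10^(86.7/10) + 10^(93.8/10) + 10^(94.8/10) + 10^(79.4/10) = 7.176e+09.
L_total = 10·log₁₀(7.176e+09) = 98.56 dB(A).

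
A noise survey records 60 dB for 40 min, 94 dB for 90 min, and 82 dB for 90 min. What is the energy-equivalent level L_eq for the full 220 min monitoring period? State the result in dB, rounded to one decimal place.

90.4 dB

Weight each interval's intensity by its duration and average over T = 220 min:
Σ tᵢ·10^(Lᵢ/10) = 40·10^(60/10) + 90·10^(94/10) + 90·10^(82/10) = 2.404e+11.
L_eq = 10·log₁₀(2.404e+11/220) = 90.38 dB.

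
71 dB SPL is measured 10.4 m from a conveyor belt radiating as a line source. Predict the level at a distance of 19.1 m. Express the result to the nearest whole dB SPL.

Line-source attenuation: ΔL = 10·log₁₀(r₂/r₁) = 10·log₁₀(19.1/10.4) = 2.640 dB.
L₂ = 71 − 10·log₁₀(19.1/10.4) = 71 − 2.640 = 68.36 dB SPL.

68 dB SPL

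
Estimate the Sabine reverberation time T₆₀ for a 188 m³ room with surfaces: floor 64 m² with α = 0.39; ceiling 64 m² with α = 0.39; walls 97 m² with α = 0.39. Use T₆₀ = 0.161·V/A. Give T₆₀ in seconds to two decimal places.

Summing Sᵢαᵢ: 64·0.39 + 64·0.39 + 97·0.39 = 87.75 m².
T₆₀ = 0.161 × 188 / 87.75 = 0.345 s.

0.34 s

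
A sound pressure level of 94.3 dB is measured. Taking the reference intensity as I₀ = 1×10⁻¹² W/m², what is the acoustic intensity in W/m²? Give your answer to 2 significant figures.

L = 10·log₁₀(I/I₀) ⇒ I = I₀·10^(L/10) = 10⁻¹² × 10^9.43.

0.0027 W/m²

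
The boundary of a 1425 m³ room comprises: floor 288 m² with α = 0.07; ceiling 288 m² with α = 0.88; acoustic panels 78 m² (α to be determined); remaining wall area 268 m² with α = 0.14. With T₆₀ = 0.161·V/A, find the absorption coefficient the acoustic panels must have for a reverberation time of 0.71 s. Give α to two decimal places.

A = 0.161·V/T₆₀ = 0.161·1425/0.71 = 323.13 m² sabins.
Absorption from the other surfaces = 288·0.07 + 288·0.88 + 268·0.14 = 311.12 m², so the acoustic panels must supply 12.01 m² over 78 m².
α = 12.01/78 = 0.154.

0.15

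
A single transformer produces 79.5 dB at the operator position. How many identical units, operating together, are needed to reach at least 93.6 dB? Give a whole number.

Need L₁ + 10·log₁₀ N ≥ 93.6, i.e. log₁₀ N ≥ 1.41.
N ≥ 10^(14.1/10) = 25.704, so N = 26.

26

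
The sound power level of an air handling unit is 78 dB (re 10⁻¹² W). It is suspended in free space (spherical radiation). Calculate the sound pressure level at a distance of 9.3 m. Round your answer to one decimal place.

L_p = L_w − 10·log₁₀(4π·r²) with r = 9.3 m.
4π·r² = 1087 m², 10·log₁₀ of that is 30.362 dB.
L_p = 78 − 30.362 = 47.64 dB.

47.6 dB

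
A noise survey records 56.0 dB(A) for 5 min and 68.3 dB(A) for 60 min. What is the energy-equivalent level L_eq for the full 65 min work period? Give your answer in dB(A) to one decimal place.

Weight each interval's intensity by its duration and average over T = 65 min:
Σ tᵢ·10^(Lᵢ/10) = 5·10^(56.0/10) + 60·10^(68.3/10) = 4.076e+08.
L_eq = 10·log₁₀(4.076e+08/65) = 67.97 dB(A).

68.0 dB(A)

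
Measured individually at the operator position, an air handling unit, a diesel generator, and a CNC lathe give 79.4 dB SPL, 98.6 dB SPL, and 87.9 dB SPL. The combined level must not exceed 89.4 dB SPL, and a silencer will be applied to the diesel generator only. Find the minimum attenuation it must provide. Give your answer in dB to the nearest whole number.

Fixed contribution from the other sources: Σ 10^(L/10) = 10^(79.4/10) + 10^(87.9/10) = 7.037e+08 (88.47 dB SPL).
The limit corresponds to 10^(89.4/10) = 8.710e+08; subtracting the fixed part leaves 1.673e+08 for the diesel generator, i.e. 82.23 dB SPL.
So the diesel generator must be reduced from 98.6 to 82.23 dB SPL: IL = 16.37 dB.

16 dB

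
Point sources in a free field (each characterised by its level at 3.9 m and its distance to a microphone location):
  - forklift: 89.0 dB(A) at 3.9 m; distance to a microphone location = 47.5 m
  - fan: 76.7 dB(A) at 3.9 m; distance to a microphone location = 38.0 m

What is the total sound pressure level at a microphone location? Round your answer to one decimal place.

Propagate each source to the receiver with L = L_ref − 20·log₁₀(r/r_ref), then add intensities.
forklift: 89.0 − 20·log₁₀(47.5/3.9) = 89.0 − 21.71 = 67.29 dB(A).
fan: 76.7 − 20·log₁₀(38.0/3.9) = 76.7 − 19.77 = 56.93 dB(A).
Σ 10^(L/10) = 5.847e+06 → L_total = 10·log₁₀(5.847e+06) = 67.67 dB(A).

67.7 dB(A)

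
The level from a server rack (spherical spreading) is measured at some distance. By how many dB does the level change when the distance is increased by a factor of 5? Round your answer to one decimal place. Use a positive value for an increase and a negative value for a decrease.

-14.0 dB

With spherical spreading the level changes by −20·log₁₀(r₂/r₁).
ΔL = −20·log₁₀(5) = -13.98 dB.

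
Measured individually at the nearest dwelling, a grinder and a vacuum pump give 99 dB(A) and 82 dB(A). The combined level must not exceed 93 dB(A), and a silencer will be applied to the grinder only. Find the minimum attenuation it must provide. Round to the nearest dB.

6 dB

Fixed contribution from the other source: Σ 10^(L/10) = 10^(82/10) = 1.585e+08 (82.00 dB(A)).
The limit corresponds to 10^(93/10) = 1.995e+09; subtracting the fixed part leaves 1.837e+09 for the grinder, i.e. 92.64 dB(A).
Required insertion loss = 99 − 92.64 = 6.36 dB.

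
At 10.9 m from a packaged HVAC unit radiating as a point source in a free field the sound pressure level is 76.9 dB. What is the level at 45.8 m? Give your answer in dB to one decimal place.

64.4 dB

Spherical spreading from a point source gives a 20·log₁₀(r₂/r₁) drop.
L₂ = 76.9 − 20·log₁₀(45.8/10.9) = 76.9 − 12.469 = 64.43 dB.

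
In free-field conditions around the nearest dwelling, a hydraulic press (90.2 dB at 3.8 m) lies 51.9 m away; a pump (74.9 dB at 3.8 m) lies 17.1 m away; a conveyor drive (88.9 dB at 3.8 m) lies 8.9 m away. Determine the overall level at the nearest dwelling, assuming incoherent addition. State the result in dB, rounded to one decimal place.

81.7 dB

Apply inverse-square spreading to bring every level to the receiver, then sum 10^(L/10).
hydraulic press: 90.2 − 20·log₁₀(51.9/3.8) = 90.2 − 22.71 = 67.49 dB.
pump: 74.9 − 20·log₁₀(17.1/3.8) = 74.9 − 13.06 = 61.84 dB.
conveyor drive: 88.9 − 20·log₁₀(8.9/3.8) = 88.9 − 7.39 = 81.51 dB.
Σ 10^(L/10) = 1.486e+08 → L_total = 10·log₁₀(1.486e+08) = 81.72 dB.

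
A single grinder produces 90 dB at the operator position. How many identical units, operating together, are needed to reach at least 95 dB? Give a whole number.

N identical sources give L₁ + 10·log₁₀ N, so require 10·log₁₀ N ≥ 95 − 90 = 5.0 dB.
N ≥ 10^(5.0/10) = 3.162, so N = 4.

4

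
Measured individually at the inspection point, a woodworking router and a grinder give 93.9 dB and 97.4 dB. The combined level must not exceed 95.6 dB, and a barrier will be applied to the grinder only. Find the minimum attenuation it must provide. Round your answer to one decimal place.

Everything except the grinder sums to 10^(93.9/10) = 2.455e+09 in linear terms, 93.90 dB.
The limit corresponds to 10^(95.6/10) = 3.631e+09; subtracting the fixed part leaves 1.176e+09 for the grinder, i.e. 90.70 dB.
Required insertion loss = 97.4 − 90.70 = 6.70 dB.

6.7 dB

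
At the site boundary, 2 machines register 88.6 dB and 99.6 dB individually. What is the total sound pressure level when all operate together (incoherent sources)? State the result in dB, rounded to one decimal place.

99.9 dB

For uncorrelated sources the intensities add, so convert each level to linear form, sum, and take 10·log₁₀ of the total.
Σ 10^(L/10) = 10^(88.6/10) + 10^(99.6/10) = 9.845e+09.
L_total = 10·log₁₀(9.845e+09) = 99.93 dB.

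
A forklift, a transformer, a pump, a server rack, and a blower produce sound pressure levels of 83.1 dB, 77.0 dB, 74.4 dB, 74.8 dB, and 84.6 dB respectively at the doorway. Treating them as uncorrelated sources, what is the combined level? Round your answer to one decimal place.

87.8 dB

Incoherent sources combine by intensity addition: L_total = 10·log₁₀(Σ 10^(L_i/10)).
Σ 10^(L/10) = 10^(83.1/10) + 10^(77.0/10) + 10^(74.4/10) + 10^(74.8/10) + 10^(84.6/10) = 6.004e+08.
L_total = 10·log₁₀(6.004e+08) = 87.78 dB.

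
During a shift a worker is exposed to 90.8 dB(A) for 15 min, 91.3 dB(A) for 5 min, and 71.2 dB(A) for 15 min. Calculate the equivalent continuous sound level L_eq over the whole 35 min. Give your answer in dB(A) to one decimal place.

L_eq = 10·log₁₀[(1/T)·Σ tᵢ·10^(Lᵢ/10)] with T = 35 min.
Σ tᵢ·10^(Lᵢ/10) = 15·10^(90.8/10) + 5·10^(91.3/10) + 15·10^(71.2/10) = 2.498e+10.
L_eq = 10·log₁₀(2.498e+10/35) = 88.53 dB(A).

88.5 dB(A)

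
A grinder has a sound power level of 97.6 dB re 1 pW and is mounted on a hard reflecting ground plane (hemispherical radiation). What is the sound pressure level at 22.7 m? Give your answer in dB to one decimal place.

L_p = L_w − 10·log₁₀(2π·r²) with r = 22.7 m.
2π·r² = 3238 m², 10·log₁₀ of that is 35.102 dB.
L_p = 97.6 − 35.102 = 62.50 dB.

62.5 dB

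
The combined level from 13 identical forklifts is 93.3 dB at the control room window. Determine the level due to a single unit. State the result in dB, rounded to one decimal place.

13 equal contributions raise the level by 10·log₁₀ 13 = 11.139 dB, so each unit alone gives 93.3 − 11.139.

82.2 dB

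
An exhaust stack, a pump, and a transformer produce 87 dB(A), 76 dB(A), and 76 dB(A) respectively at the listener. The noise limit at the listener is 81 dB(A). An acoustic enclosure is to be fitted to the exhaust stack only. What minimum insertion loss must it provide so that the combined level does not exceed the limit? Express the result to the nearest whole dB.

10 dB

Everything except the exhaust stack sums to 10^(76/10) + 10^(76/10) = 7.962e+07 in linear terms, 79.01 dB(A).
To meet 81 dB(A) overall, the treated exhaust stack may contribute at most 10^(81/10) − 7.962e+07 = 4.627e+07, i.e. 76.65 dB(A).
So the exhaust stack must be reduced from 87 to 76.65 dB(A): IL = 10.35 dB.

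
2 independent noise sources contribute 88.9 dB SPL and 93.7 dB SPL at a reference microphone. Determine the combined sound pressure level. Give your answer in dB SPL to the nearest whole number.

Incoherent sources combine by intensity addition: L_total = 10·log₁₀(Σ 10^(L_i/10)).
Σ 10^(L/10) = 10^(88.9/10) + 10^(93.7/10) = 3.120e+09.
L_total = 10·log₁₀(3.120e+09) = 94.94 dB SPL.

95 dB SPL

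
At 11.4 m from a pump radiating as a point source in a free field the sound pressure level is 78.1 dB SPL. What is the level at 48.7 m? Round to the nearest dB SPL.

Spherical spreading from a point source gives a 20·log₁₀(r₂/r₁) drop.
L₂ = 78.1 − 20·log₁₀(48.7/11.4) = 78.1 − 12.612 = 65.49 dB SPL.

65 dB SPL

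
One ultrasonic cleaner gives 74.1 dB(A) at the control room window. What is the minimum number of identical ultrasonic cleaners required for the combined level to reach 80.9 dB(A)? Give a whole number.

Need L₁ + 10·log₁₀ N ≥ 80.9, i.e. log₁₀ N ≥ 0.68.
N ≥ 10^(6.8/10) = 4.786, so N = 5.

5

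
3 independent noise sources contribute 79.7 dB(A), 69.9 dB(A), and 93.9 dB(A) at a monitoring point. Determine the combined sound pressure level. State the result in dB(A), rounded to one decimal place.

94.1 dB(A)

Incoherent sources combine by intensity addition: L_total = 10·log₁₀(Σ 10^(L_i/10)).
Σ 10^(L/10) = 10^(79.7/10) + 10^(69.9/10) + 10^(93.9/10) = 2.558e+09.
L_total = 10·log₁₀(2.558e+09) = 94.08 dB(A).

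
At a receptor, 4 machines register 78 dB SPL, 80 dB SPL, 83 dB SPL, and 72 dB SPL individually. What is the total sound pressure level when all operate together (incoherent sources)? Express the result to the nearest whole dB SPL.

86 dB SPL

For uncorrelated sources the intensities add, so convert each level to linear form, sum, and take 10·log₁₀ of the total.
Σ 10^(L/10) = 10^(78/10) + 10^(80/10) + 10^(83/10) + 10^(72/10) = 3.785e+08.
L_total = 10·log₁₀(3.785e+08) = 85.78 dB SPL.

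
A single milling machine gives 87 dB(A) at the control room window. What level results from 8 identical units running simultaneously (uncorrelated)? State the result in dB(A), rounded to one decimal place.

96.0 dB(A)

N identical incoherent sources raise the level by 10·log₁₀ N.
L_total = 87 + 10·log₁₀(8) = 87 + 9.031 = 96.03 dB(A).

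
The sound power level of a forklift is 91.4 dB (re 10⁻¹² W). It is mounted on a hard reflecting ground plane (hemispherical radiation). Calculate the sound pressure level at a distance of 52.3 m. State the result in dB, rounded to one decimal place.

L_p = L_w − 10·log₁₀(2π·r²) with r = 52.3 m.
2π·r² = 1.719e+04 m², 10·log₁₀ of that is 42.352 dB.
L_p = 91.4 − 42.352 = 49.05 dB.

49.0 dB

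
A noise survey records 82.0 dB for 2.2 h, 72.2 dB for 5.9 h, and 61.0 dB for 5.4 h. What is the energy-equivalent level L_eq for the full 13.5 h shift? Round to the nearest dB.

75 dB

The energy average is taken in the linear domain: L_eq = 10·log₁₀[(Σ tᵢ·10^(Lᵢ/10))/T], T = 13.5 h.
Σ tᵢ·10^(Lᵢ/10) = 2.2·10^(82.0/10) + 5.9·10^(72.2/10) + 5.4·10^(61.0/10) = 4.534e+08.
L_eq = 10·log₁₀(4.534e+08/13.5) = 75.26 dB.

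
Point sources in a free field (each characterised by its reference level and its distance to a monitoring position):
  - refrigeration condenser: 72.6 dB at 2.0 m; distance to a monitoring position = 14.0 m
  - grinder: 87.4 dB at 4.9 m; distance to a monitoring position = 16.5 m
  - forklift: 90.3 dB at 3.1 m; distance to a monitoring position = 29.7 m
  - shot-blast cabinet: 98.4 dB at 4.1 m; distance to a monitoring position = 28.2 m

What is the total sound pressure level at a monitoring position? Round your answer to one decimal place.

83.2 dB

Propagate each source to the receiver with L = L_ref − 20·log₁₀(r/r_ref), then add intensities.
refrigeration condenser: 72.6 − 20·log₁₀(14.0/2.0) = 72.6 − 16.90 = 55.70 dB.
grinder: 87.4 − 20·log₁₀(16.5/4.9) = 87.4 − 10.55 = 76.85 dB.
forklift: 90.3 − 20·log₁₀(29.7/3.1) = 90.3 − 19.63 = 70.67 dB.
shot-blast cabinet: 98.4 − 20·log₁₀(28.2/4.1) = 98.4 − 16.75 = 81.65 dB.
Σ 10^(L/10) = 2.068e+08 → L_total = 10·log₁₀(2.068e+08) = 83.15 dB.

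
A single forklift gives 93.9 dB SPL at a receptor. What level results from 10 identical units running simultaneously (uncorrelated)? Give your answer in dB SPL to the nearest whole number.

104 dB SPL

With 10 equal, uncorrelated contributions the intensity is 10× that of one unit, giving a rise of 10·log₁₀ 10.
L_total = 93.9 + 10·log₁₀(10) = 93.9 + 10.000 = 103.90 dB SPL.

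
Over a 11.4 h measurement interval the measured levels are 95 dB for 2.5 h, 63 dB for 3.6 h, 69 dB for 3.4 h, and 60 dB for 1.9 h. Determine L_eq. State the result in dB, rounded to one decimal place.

88.4 dB

Weight each interval's intensity by its duration and average over T = 11.4 h:
Σ tᵢ·10^(Lᵢ/10) = 2.5·10^(95/10) + 3.6·10^(63/10) + 3.4·10^(69/10) + 1.9·10^(60/10) = 7.942e+09.
L_eq = 10·log₁₀(7.942e+09/11.4) = 88.43 dB.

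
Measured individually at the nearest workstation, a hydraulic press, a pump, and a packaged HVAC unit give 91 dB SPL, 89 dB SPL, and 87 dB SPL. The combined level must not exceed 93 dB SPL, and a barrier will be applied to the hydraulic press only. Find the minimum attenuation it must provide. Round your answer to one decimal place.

Fixed contribution from the other sources: Σ 10^(L/10) = 10^(89/10) + 10^(87/10) = 1.296e+09 (91.12 dB SPL).
The limit corresponds to 10^(93/10) = 1.995e+09; subtracting the fixed part leaves 6.997e+08 for the hydraulic press, i.e. 88.45 dB SPL.
Required insertion loss = 91 − 88.45 = 2.55 dB.

2.6 dB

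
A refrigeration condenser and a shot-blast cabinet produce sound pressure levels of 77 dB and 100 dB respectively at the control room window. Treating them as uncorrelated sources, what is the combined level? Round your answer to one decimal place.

For uncorrelated sources the intensities add, so convert each level to linear form, sum, and take 10·log₁₀ of the total.
Σ 10^(L/10) = 10^(77/10) + 10^(100/10) = 1.005e+10.
L_total = 10·log₁₀(1.005e+10) = 100.02 dB.

100.0 dB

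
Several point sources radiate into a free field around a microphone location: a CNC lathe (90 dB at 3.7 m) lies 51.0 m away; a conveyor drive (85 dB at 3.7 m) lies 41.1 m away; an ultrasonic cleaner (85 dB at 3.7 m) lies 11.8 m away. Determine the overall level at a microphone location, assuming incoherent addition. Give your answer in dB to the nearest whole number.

76 dB

Propagate each source to the receiver with L = L_ref − 20·log₁₀(r/r_ref), then add intensities.
CNC lathe: 90 − 20·log₁₀(51.0/3.7) = 90 − 22.79 = 67.21 dB.
conveyor drive: 85 − 20·log₁₀(41.1/3.7) = 85 − 20.91 = 64.09 dB.
ultrasonic cleaner: 85 − 20·log₁₀(11.8/3.7) = 85 − 10.07 = 74.93 dB.
Σ 10^(L/10) = 3.892e+07 → L_total = 10·log₁₀(3.892e+07) = 75.90 dB.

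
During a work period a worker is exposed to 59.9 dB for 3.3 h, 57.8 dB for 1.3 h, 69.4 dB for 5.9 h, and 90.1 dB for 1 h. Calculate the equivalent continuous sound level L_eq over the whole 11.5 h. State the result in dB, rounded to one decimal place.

L_eq = 10·log₁₀[(1/T)·Σ tᵢ·10^(Lᵢ/10)] with T = 11.5 h.
Σ tᵢ·10^(Lᵢ/10) = 3.3·10^(59.9/10) + 1.3·10^(57.8/10) + 5.9·10^(69.4/10) + 1·10^(90.1/10) = 1.079e+09.
L_eq = 10·log₁₀(1.079e+09/11.5) = 79.72 dB.

79.7 dB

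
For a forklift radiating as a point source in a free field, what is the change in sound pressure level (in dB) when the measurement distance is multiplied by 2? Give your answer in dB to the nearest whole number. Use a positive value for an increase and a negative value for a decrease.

-6 dB

Point-source spreading: ΔL = −20·log₁₀(r₂/r₁).
ΔL = −20·log₁₀(2) = -6.02 dB.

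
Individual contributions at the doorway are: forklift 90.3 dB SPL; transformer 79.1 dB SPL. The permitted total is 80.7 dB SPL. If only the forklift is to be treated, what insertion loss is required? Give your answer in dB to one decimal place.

Fixed contribution from the other source: Σ 10^(L/10) = 10^(79.1/10) = 8.128e+07 (79.10 dB SPL).
To meet 80.7 dB SPL overall, the treated forklift may contribute at most 10^(80.7/10) − 8.128e+07 = 3.621e+07, i.e. 75.59 dB SPL.
So the forklift must be reduced from 90.3 to 75.59 dB SPL: IL = 14.71 dB.

14.7 dB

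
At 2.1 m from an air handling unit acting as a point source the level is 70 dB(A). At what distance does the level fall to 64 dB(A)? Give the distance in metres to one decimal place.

4.2 m

For a point source L₁ − L₂ = 20·log₁₀(r₂/r₁), so r₂ = r₁·10^((L₁−L₂)/20).
r₂ = 2.1·10^((70−64)/20) = 2.1·10^(6.0/20) = 4.19 m.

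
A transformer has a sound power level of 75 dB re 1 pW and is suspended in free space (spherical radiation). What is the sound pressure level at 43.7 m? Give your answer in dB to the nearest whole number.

31 dB

Free-field spherical radiation: L_p = L_w − 10·log₁₀(4π·r²), r = 43.7 m.
4π·r² = 2.4e+04 m², 10·log₁₀ of that is 43.802 dB.
L_p = 75 − 43.802 = 31.20 dB.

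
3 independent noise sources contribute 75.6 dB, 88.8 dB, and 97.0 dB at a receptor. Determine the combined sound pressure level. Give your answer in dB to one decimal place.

97.6 dB

For uncorrelated sources the intensities add, so convert each level to linear form, sum, and take 10·log₁₀ of the total.
Σ 10^(L/10) = 10^(75.6/10) + 10^(88.8/10) + 10^(97.0/10) = 5.807e+09.
L_total = 10·log₁₀(5.807e+09) = 97.64 dB.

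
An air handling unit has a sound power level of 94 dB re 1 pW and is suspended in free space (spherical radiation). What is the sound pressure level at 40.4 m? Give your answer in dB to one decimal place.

Free-field spherical radiation: L_p = L_w − 10·log₁₀(4π·r²), r = 40.4 m.
4π·r² = 2.051e+04 m², 10·log₁₀ of that is 43.120 dB.
L_p = 94 − 43.120 = 50.88 dB.

50.9 dB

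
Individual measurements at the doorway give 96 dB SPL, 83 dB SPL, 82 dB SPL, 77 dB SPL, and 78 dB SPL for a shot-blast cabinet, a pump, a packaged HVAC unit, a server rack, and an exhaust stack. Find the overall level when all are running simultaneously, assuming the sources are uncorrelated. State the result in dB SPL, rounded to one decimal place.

96.5 dB SPL

Incoherent sources combine by intensity addition: L_total = 10·log₁₀(Σ 10^(L_i/10)).
Σ 10^(L/10) = 10^(96/10) + 10^(83/10) + 10^(82/10) + 10^(77/10) + 10^(78/10) = 4.452e+09.
L_total = 10·log₁₀(4.452e+09) = 96.49 dB SPL.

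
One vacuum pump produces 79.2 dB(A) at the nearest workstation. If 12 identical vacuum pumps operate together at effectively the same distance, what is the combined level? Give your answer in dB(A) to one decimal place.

90.0 dB(A)

With 12 equal, uncorrelated contributions the intensity is 12× that of one unit, giving a rise of 10·log₁₀ 12.
L_total = 79.2 + 10·log₁₀(12) = 79.2 + 10.792 = 89.99 dB(A).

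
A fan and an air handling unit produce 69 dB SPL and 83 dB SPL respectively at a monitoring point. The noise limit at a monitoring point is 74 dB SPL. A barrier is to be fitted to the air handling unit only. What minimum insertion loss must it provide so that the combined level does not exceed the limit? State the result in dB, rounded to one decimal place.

The untreated sources together contribute 10^(69/10) = 7.943e+06, i.e. 69.00 dB SPL.
To meet 74 dB SPL overall, the treated air handling unit may contribute at most 10^(74/10) − 7.943e+06 = 1.718e+07, i.e. 72.35 dB SPL.
So the air handling unit must be reduced from 83 to 72.35 dB SPL: IL = 10.65 dB.

10.7 dB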